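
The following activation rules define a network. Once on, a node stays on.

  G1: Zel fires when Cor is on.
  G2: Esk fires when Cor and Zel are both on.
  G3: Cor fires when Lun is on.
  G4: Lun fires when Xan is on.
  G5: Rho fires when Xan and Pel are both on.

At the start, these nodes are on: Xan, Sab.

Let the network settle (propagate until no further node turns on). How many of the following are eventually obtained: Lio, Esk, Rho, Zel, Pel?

2

G4: Xan on → Lun on.
Lun is on, so Cor fires (G3).
Cor is on, so Zel fires (G1).
G2: Cor and Zel on → Esk on.
No rule produces Lio, and it is not given.
Esk: reached.
Rho would need Xan and Pel (G5), but Pel never turns on.
Zel: reached.
No rule produces Pel, and it is not given.
Reached: Esk and Zel — 2 of the 5.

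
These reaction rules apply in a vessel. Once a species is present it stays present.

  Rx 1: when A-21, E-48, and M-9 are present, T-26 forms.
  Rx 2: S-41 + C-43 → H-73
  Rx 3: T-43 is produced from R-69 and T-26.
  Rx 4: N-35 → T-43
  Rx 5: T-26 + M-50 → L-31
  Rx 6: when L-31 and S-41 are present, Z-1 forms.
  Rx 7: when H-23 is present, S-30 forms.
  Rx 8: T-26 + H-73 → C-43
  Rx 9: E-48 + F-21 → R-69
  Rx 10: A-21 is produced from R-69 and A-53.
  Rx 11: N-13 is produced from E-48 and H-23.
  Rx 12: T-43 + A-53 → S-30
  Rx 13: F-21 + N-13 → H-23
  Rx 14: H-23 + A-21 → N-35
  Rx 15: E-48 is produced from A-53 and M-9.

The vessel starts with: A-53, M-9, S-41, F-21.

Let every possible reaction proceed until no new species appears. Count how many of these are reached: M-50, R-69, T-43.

2

A-53 and M-9 present → E-48 forms (Rx 15).
E-48 and F-21 present → R-69 forms (Rx 9).
R-69 and A-53 present → A-21 forms (Rx 10).
A-21, E-48, and M-9 present → T-26 forms (Rx 1).
R-69 and T-26 present → T-43 forms (Rx 3).
No rule produces M-50, and it is not given.
R-69: reached.
T-43: reached.
Reached: R-69 and T-43 — 2 of the 3.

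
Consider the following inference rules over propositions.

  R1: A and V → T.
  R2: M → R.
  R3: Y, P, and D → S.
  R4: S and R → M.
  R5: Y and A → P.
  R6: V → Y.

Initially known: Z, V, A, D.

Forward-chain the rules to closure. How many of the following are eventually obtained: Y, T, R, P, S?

4

From V, R6 gives Y.
A and V hold, so T follows (R1).
Y and A hold, so P follows (R5).
Y, P, and D hold, so S follows (R3).
Y: reached.
T: reached.
R would need M (R2), but M is never established.
P: reached.
S: reached.
Reached: Y, T, P, and S — 4 of the 5.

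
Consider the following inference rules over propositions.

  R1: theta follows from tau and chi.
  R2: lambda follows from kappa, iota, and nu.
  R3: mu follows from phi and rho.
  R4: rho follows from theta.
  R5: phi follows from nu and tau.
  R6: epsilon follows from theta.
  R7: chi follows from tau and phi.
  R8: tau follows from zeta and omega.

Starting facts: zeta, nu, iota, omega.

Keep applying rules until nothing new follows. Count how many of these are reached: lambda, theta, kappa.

1

zeta and omega hold, so tau follows (R8).
nu and tau hold, so phi follows (R5).
tau and phi hold, so chi follows (R7).
tau and chi hold, so theta follows (R1).
lambda would need kappa, iota, and nu (R2), but kappa is never established.
theta: reached.
No rule produces kappa, and it is not given.
Reached: theta — 1 of the 3.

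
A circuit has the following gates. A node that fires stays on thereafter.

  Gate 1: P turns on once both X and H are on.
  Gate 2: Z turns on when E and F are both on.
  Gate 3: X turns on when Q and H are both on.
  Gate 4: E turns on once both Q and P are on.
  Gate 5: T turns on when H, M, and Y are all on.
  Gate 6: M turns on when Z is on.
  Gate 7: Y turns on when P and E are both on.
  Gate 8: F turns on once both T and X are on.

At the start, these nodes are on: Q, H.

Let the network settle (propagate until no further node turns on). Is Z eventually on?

Z would need E and F (Gate 2), but F never turns on.

No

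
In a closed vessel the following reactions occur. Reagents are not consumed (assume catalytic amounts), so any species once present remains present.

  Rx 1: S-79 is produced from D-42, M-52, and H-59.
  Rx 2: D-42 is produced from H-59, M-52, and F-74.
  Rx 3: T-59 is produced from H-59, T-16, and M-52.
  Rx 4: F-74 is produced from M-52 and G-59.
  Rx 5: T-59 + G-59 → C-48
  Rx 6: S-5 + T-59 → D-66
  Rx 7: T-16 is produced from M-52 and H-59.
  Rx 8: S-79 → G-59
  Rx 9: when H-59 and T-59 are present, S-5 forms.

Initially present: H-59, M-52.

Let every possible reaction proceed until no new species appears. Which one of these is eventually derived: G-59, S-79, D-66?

M-52 and H-59 present → T-16 forms (Rx 7).
H-59, T-16, and M-52 present → T-59 forms (Rx 3).
H-59 and T-59 present → S-5 forms (Rx 9).
S-5 and T-59 present → D-66 forms (Rx 6).
S-79 would need D-42, M-52, and H-59 (Rx 1), but D-42 never forms. G-59 would need S-79 (Rx 8), but S-79 never forms.

D-66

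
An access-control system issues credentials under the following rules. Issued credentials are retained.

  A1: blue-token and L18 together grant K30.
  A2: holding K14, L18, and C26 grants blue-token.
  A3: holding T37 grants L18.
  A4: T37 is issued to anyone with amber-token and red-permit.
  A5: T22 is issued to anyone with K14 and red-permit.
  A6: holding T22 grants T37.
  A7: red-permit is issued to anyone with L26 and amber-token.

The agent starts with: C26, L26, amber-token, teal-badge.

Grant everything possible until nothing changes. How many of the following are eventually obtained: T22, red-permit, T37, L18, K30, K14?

Holding L26 and amber-token grants red-permit (A7).
Holding amber-token and red-permit grants T37 (A4).
Holding T37 grants L18 (A3).
T22 would need K14 and red-permit (A5), but K14 is never granted.
red-permit: reached.
T37: reached.
L18: reached.
K30 would need blue-token and L18 (A1), but blue-token is never granted.
No rule produces K14, and it is not given.
Reached: red-permit, T37, and L18 — 3 of the 6.

3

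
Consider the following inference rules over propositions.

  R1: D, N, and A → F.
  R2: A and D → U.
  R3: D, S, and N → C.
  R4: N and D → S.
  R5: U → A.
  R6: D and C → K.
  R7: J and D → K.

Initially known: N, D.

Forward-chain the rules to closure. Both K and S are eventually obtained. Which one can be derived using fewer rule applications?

S: From N and D, R4 gives S. [1 rule application]
K: N and D hold, so S follows (R4). D, S, and N hold, so C follows (R3). D and C hold, so K follows (R6). [3 rule applications]
S needs fewer.

S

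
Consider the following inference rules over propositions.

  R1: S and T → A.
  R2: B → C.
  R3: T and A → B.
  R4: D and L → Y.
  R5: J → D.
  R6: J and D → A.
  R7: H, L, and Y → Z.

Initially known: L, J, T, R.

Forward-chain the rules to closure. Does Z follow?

Z would need H, L, and Y (R7), but H is never established.

No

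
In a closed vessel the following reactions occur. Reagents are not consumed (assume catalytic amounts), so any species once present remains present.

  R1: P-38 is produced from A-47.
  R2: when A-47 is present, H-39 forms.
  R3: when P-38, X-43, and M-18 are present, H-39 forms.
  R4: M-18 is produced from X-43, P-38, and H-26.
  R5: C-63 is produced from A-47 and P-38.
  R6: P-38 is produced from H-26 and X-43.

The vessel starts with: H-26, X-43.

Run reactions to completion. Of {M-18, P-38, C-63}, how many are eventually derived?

2

H-26 and X-43 present → P-38 forms (R6).
X-43, P-38, and H-26 present → M-18 forms (R4).
M-18: reached.
P-38: reached.
C-63 would need A-47 and P-38 (R5), but A-47 never forms.
Reached: M-18 and P-38 — 2 of the 3.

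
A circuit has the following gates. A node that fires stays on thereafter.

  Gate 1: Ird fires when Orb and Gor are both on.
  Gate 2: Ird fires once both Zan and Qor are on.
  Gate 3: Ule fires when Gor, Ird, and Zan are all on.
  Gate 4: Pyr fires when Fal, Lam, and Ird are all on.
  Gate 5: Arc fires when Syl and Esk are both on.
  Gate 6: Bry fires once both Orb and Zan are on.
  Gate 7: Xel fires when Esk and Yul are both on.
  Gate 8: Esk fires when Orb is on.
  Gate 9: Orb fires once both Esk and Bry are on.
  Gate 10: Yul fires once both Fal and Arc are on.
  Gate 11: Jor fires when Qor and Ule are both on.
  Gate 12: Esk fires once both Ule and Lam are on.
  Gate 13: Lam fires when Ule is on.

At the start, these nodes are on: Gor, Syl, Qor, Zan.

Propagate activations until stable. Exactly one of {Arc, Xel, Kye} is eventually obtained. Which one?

Arc

Gate 2: Zan and Qor on → Ird on.
Gate 3: Gor, Ird, and Zan on → Ule on.
Gate 13: Ule on → Lam on.
Gate 12: Ule and Lam on → Esk on.
Gate 5: Syl and Esk on → Arc on.
No rule produces Kye, and it is not given. Xel would need Esk and Yul (Gate 7), but Yul never turns on.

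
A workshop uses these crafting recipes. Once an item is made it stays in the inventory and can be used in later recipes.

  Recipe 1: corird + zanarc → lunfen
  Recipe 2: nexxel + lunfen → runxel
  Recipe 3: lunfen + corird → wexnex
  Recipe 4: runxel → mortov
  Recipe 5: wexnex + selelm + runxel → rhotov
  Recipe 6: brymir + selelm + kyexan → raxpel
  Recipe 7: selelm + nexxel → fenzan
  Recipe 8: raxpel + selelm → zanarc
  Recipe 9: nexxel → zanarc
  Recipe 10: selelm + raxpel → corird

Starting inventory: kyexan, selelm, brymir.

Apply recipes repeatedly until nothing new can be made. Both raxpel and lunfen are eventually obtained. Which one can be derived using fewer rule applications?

raxpel: brymir + selelm + kyexan → raxpel (Recipe 6). [1 rule application]
lunfen: Using Recipe 6, brymir, selelm, and kyexan make raxpel. selelm + raxpel → corird (Recipe 10). Using Recipe 8, raxpel and selelm make zanarc. Using Recipe 1, corird and zanarc make lunfen. [4 rule applications]
raxpel needs fewer.

raxpel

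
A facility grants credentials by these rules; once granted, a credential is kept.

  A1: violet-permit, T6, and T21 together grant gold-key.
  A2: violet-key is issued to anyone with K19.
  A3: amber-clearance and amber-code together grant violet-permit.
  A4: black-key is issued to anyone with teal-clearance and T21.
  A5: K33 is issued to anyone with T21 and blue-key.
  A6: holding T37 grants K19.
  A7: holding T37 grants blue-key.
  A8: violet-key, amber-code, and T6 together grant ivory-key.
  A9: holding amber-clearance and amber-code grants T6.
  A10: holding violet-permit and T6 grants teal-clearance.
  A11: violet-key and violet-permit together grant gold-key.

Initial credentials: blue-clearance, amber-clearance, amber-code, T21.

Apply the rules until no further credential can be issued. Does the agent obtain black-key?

Holding amber-clearance and amber-code grants violet-permit (A3).
Holding amber-clearance and amber-code grants T6 (A9).
Holding violet-permit and T6 grants teal-clearance (A10).
Holding teal-clearance and T21 grants black-key (A4).

Yes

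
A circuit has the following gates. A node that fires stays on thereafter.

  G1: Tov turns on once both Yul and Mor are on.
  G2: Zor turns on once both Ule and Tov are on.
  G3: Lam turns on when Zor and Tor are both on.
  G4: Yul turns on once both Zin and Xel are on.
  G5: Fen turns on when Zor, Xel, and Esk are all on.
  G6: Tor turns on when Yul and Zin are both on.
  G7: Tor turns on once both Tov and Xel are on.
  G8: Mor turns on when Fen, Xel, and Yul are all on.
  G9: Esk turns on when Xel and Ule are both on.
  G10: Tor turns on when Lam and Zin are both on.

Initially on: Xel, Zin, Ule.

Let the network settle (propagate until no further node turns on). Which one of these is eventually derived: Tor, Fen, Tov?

Tor

Zin and Xel are on, so Yul turns on (G4).
G6: Yul and Zin on → Tor on.
Fen would need Zor, Xel, and Esk (G5), but Zor never turns on. Tov would need Yul and Mor (G1), but Mor never turns on.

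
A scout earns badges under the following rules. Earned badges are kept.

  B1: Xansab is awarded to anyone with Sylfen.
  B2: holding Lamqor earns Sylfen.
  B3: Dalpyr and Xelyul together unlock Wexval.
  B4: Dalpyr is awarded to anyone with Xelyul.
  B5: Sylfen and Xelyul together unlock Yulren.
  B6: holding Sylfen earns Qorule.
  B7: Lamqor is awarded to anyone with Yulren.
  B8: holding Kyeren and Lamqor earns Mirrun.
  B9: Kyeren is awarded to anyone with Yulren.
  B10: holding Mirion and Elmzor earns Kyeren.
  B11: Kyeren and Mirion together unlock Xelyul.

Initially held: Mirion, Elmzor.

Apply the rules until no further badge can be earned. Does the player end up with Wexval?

With Mirion and Elmzor, Kyeren is earned (B10).
With Kyeren and Mirion, Xelyul is earned (B11).
With Xelyul, Dalpyr is earned (B4).
With Dalpyr and Xelyul, Wexval is earned (B3).

Yes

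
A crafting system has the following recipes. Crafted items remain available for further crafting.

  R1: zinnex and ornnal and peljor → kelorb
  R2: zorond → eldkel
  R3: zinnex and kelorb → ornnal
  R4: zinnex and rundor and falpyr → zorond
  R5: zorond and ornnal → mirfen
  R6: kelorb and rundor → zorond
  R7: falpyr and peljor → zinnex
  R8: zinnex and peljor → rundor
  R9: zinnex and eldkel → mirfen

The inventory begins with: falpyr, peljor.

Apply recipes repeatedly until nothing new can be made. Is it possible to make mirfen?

falpyr and peljor → zinnex (R7).
Using R8, zinnex and peljor make rundor.
Using R4, zinnex, rundor, and falpyr make zorond.
Using R2, zorond makes eldkel.
zinnex and eldkel → mirfen (R9).

Yes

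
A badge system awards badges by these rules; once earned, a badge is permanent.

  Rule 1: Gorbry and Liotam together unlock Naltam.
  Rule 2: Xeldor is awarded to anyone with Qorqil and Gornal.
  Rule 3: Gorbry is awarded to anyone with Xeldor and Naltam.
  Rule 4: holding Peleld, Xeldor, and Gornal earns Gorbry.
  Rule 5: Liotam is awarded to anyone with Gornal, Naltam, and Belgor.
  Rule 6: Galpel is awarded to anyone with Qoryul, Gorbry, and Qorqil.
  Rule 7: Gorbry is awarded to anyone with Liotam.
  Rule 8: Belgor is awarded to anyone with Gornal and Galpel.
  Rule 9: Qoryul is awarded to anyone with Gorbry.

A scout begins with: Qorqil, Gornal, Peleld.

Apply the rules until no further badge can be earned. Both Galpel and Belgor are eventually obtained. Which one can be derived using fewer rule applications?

Galpel

Galpel: With Qorqil and Gornal, Xeldor is earned (Rule 2). With Peleld, Xeldor, and Gornal, Gorbry is earned (Rule 4). With Gorbry, Qoryul is earned (Rule 9). With Qoryul, Gorbry, and Qorqil, Galpel is earned (Rule 6). [4 rule applications]
Belgor: With Qorqil and Gornal, Xeldor is earned (Rule 2). With Peleld, Xeldor, and Gornal, Gorbry is earned (Rule 4). With Gorbry, Qoryul is earned (Rule 9). With Qoryul, Gorbry, and Qorqil, Galpel is earned (Rule 6). With Gornal and Galpel, Belgor is earned (Rule 8). [5 rule applications]
Galpel needs fewer.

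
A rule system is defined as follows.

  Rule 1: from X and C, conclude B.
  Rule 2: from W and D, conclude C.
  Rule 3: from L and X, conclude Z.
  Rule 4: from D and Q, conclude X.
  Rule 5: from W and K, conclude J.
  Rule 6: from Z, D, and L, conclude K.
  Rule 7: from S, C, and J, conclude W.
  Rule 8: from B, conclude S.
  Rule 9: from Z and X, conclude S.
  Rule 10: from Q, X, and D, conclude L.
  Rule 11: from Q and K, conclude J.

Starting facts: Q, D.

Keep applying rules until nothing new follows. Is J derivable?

Yes

From D and Q, Rule 4 gives X.
Q, X, and D hold, so L follows (Rule 10).
L and X hold, so Z follows (Rule 3).
Z, D, and L hold, so K follows (Rule 6).
From Q and K, Rule 11 gives J.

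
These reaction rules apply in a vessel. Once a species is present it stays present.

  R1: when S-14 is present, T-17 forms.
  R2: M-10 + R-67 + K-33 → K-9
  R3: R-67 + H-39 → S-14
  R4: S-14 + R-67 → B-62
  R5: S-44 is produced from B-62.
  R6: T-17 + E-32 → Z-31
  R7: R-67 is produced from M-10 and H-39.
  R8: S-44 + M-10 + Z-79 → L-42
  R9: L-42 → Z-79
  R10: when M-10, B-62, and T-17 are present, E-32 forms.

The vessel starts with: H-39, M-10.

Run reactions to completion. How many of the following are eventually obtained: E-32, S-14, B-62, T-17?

4

M-10 and H-39 present → R-67 forms (R7).
R-67 and H-39 present → S-14 forms (R3).
S-14 and R-67 present → B-62 forms (R4).
S-14 present → T-17 forms (R1).
M-10, B-62, and T-17 present → E-32 forms (R10).
E-32: reached.
S-14: reached.
B-62: reached.
T-17: reached.
All 4 are reached.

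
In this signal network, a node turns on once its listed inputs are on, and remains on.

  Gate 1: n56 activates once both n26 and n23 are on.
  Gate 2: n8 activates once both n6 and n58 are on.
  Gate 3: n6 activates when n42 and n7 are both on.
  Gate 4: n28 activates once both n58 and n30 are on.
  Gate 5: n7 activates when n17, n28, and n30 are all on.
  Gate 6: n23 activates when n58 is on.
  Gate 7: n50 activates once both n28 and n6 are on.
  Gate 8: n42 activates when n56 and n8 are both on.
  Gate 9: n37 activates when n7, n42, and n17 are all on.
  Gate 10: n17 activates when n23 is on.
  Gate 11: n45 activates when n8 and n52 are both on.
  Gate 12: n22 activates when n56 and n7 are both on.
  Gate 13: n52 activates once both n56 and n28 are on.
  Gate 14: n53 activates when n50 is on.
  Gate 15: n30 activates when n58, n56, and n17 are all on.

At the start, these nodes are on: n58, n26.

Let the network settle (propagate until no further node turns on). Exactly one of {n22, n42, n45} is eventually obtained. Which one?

n22

Gate 6: n58 on → n23 on.
Gate 1: n26 and n23 on → n56 on.
Gate 10: n23 on → n17 on.
Gate 15: n58, n56, and n17 on → n30 on.
Gate 4: n58 and n30 on → n28 on.
Gate 5: n17, n28, and n30 on → n7 on.
n56 and n7 are on, so n22 activates (Gate 12).
n45 would need n8 and n52 (Gate 11), but n8 never turns on. n42 would need n56 and n8 (Gate 8), but n8 never turns on.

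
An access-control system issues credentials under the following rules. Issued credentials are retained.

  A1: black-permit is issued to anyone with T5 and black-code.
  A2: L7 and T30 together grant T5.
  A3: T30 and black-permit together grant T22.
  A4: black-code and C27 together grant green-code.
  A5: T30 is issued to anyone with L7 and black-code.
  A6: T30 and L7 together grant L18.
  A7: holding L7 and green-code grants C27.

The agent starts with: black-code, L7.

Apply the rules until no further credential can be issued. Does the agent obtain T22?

Holding L7 and black-code grants T30 (A5).
Holding L7 and T30 grants T5 (A2).
Holding T5 and black-code grants black-permit (A1).
Holding T30 and black-permit grants T22 (A3).

Yes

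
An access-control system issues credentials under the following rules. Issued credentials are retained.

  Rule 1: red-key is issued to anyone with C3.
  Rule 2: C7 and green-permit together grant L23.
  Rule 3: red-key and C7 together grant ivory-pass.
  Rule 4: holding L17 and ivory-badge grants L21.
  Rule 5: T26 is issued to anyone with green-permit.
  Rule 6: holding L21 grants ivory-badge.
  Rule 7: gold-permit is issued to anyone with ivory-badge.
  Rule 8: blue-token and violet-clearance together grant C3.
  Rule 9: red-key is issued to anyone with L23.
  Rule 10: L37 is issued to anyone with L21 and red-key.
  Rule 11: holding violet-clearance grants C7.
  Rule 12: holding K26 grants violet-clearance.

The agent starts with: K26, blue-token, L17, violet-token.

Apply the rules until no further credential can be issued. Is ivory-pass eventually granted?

Yes

Holding K26 grants violet-clearance (Rule 12).
Holding blue-token and violet-clearance grants C3 (Rule 8).
Holding violet-clearance grants C7 (Rule 11).
Holding C3 grants red-key (Rule 1).
Holding red-key and C7 grants ivory-pass (Rule 3).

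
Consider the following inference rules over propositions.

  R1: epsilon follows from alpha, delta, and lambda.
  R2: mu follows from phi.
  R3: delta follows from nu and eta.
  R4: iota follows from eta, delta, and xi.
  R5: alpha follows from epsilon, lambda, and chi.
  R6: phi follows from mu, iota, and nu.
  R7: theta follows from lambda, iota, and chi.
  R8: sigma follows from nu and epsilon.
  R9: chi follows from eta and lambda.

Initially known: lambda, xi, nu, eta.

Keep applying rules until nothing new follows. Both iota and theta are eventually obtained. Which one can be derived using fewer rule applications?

iota: From nu and eta, R3 gives delta. eta, delta, and xi hold, so iota follows (R4). [2 rule applications]
theta: nu and eta hold, so delta follows (R3). eta and lambda hold, so chi follows (R9). From eta, delta, and xi, R4 gives iota. lambda, iota, and chi hold, so theta follows (R7). [4 rule applications]
iota needs fewer.

iota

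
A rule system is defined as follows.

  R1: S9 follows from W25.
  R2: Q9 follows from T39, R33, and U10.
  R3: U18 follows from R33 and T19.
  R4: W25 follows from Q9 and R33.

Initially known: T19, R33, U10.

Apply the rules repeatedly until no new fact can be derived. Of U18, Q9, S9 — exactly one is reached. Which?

U18

From R33 and T19, R3 gives U18.
S9 would need W25 (R1), but W25 is never established. Q9 would need T39, R33, and U10 (R2), but T39 is never established.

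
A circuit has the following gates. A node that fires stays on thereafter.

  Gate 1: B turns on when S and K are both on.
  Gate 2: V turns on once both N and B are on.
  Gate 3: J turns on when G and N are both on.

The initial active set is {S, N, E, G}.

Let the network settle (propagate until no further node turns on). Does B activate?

B would need S and K (Gate 1), but K never turns on.

No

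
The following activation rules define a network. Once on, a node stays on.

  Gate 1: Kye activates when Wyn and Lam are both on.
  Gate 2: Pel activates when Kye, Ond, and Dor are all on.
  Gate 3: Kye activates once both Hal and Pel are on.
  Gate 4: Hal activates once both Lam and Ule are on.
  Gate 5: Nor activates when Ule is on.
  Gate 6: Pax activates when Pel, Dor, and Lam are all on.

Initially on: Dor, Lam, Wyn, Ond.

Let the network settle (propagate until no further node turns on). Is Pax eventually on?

Yes

Wyn and Lam are on, so Kye activates (Gate 1).
Kye, Ond, and Dor are on, so Pel activates (Gate 2).
Gate 6: Pel, Dor, and Lam on → Pax on.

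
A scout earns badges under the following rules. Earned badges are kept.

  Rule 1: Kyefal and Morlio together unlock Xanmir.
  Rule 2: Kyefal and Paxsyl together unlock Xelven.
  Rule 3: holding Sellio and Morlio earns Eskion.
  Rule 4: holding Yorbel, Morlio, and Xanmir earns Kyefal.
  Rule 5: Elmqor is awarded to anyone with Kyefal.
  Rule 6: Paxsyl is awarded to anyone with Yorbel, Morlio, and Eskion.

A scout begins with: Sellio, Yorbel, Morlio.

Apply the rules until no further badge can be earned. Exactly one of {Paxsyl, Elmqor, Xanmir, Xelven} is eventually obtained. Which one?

Paxsyl

With Sellio and Morlio, Eskion is earned (Rule 3).
With Yorbel, Morlio, and Eskion, Paxsyl is earned (Rule 6).
Xelven would need Kyefal and Paxsyl (Rule 2), but Kyefal is never earned. Elmqor would need Kyefal (Rule 5), but Kyefal is never earned. Xanmir would need Kyefal and Morlio (Rule 1), but Kyefal is never earned.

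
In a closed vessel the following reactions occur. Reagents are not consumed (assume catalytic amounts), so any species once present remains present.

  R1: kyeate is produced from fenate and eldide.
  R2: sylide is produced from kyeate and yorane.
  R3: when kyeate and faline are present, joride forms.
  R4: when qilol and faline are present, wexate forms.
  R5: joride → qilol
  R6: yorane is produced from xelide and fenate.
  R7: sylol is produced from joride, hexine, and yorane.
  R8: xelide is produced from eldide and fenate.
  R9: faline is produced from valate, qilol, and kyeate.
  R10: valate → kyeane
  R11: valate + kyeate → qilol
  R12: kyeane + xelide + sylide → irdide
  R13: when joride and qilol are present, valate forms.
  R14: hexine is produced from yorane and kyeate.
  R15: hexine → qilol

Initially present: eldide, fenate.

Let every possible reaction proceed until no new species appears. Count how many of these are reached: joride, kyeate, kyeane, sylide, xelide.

3

eldide and fenate present → xelide forms (R8).
fenate and eldide present → kyeate forms (R1).
xelide and fenate present → yorane forms (R6).
kyeate and yorane present → sylide forms (R2).
joride would need kyeate and faline (R3), but faline never forms.
kyeate: reached.
kyeane would need valate (R10), but valate never forms.
sylide: reached.
xelide: reached.
Reached: kyeate, sylide, and xelide — 3 of the 5.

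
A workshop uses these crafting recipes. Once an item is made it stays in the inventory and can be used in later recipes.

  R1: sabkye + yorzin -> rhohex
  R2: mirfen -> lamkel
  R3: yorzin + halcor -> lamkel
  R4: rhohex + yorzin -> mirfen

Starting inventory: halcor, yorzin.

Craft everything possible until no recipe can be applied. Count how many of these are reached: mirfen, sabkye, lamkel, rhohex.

Using R3, yorzin and halcor make lamkel.
mirfen would need rhohex and yorzin (R4), but rhohex is never obtained.
No rule produces sabkye, and it is not given.
lamkel: reached.
rhohex would need sabkye and yorzin (R1), but sabkye is never obtained.
Reached: lamkel — 1 of the 4.

1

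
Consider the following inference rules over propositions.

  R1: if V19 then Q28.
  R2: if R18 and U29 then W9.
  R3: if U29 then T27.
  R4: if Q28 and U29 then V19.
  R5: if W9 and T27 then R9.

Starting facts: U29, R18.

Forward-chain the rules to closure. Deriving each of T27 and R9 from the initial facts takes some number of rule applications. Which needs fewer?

T27: U29 holds, so T27 follows (R3). [1 rule application]
R9: From R18 and U29, R2 gives W9. From U29, R3 gives T27. W9 and T27 hold, so R9 follows (R5). [3 rule applications]
T27 needs fewer.

T27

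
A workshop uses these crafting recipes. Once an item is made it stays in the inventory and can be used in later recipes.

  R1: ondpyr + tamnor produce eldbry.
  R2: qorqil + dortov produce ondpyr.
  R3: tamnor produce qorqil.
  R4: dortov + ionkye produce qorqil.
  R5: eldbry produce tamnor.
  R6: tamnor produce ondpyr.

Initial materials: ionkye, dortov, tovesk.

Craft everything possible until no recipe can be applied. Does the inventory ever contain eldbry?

No

eldbry would need ondpyr and tamnor (R1), but tamnor is never obtained.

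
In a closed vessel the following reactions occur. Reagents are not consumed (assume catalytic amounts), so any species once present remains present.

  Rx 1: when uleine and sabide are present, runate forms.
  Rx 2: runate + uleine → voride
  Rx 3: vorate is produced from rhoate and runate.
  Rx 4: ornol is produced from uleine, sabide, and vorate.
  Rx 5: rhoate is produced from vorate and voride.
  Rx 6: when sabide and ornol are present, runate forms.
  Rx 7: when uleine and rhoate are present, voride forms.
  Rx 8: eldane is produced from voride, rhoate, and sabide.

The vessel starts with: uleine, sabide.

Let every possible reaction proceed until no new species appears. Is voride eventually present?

Yes

uleine and sabide present → runate forms (Rx 1).
runate and uleine present → voride forms (Rx 2).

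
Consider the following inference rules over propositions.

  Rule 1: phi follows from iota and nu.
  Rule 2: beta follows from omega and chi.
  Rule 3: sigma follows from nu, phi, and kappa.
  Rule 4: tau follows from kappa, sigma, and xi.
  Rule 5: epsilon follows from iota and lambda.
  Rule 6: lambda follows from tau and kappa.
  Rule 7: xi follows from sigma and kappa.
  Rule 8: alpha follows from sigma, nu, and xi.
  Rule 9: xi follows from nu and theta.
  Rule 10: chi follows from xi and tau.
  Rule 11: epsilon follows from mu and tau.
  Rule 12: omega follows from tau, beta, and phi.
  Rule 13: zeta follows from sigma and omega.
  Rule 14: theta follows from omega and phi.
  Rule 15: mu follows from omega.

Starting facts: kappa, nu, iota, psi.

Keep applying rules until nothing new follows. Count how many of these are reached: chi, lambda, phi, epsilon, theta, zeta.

4

iota and nu hold, so phi follows (Rule 1).
From nu, phi, and kappa, Rule 3 gives sigma.
From sigma and kappa, Rule 7 gives xi.
kappa, sigma, and xi hold, so tau follows (Rule 4).
From xi and tau, Rule 10 gives chi.
From tau and kappa, Rule 6 gives lambda.
From iota and lambda, Rule 5 gives epsilon.
chi: reached.
lambda: reached.
phi: reached.
epsilon: reached.
theta would need omega and phi (Rule 14), but omega is never established.
zeta would need sigma and omega (Rule 13), but omega is never established.
Reached: chi, lambda, phi, and epsilon — 4 of the 6.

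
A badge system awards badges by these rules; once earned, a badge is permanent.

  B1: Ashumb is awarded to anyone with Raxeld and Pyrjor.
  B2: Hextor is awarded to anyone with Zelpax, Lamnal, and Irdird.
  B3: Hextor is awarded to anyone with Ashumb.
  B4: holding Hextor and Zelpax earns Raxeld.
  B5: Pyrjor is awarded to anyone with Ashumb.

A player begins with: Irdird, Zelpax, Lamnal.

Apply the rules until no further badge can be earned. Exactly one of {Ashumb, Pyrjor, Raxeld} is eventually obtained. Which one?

With Zelpax, Lamnal, and Irdird, Hextor is earned (B2).
With Hextor and Zelpax, Raxeld is earned (B4).
Ashumb would need Raxeld and Pyrjor (B1), but Pyrjor is never earned. Pyrjor would need Ashumb (B5), but Ashumb is never earned.

Raxeld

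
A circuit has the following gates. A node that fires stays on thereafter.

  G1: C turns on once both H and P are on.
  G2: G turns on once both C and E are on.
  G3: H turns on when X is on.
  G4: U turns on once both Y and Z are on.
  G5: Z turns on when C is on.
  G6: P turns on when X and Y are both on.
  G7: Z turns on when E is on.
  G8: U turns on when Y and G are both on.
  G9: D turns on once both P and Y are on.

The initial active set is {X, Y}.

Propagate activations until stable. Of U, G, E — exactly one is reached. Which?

U

G6: X and Y on → P on.
X is on, so H turns on (G3).
G1: H and P on → C on.
G5: C on → Z on.
G4: Y and Z on → U on.
No rule produces E, and it is not given. G would need C and E (G2), but E never turns on.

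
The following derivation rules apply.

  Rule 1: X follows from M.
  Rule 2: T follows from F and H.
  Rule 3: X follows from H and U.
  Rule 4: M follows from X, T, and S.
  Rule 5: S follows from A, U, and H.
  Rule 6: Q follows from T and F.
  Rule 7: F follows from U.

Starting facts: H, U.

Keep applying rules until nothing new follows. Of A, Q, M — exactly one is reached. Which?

Q

U holds, so F follows (Rule 7).
From F and H, Rule 2 gives T.
From T and F, Rule 6 gives Q.
M would need X, T, and S (Rule 4), but S is never established. No rule produces A, and it is not given.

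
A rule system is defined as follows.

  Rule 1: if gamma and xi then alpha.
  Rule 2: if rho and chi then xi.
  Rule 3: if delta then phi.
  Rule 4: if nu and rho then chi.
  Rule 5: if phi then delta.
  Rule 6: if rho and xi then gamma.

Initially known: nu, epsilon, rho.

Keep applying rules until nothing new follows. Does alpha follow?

Yes

nu and rho hold, so chi follows (Rule 4).
From rho and chi, Rule 2 gives xi.
rho and xi hold, so gamma follows (Rule 6).
gamma and xi hold, so alpha follows (Rule 1).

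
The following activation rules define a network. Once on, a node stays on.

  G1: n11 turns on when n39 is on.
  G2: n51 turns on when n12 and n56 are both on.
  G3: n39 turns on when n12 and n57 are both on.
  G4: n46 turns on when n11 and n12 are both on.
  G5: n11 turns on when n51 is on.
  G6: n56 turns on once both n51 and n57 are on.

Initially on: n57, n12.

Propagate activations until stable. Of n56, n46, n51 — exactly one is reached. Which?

n46

n12 and n57 are on, so n39 turns on (G3).
G1: n39 on → n11 on.
G4: n11 and n12 on → n46 on.
n51 would need n12 and n56 (G2), but n56 never turns on. n56 would need n51 and n57 (G6), but n51 never turns on.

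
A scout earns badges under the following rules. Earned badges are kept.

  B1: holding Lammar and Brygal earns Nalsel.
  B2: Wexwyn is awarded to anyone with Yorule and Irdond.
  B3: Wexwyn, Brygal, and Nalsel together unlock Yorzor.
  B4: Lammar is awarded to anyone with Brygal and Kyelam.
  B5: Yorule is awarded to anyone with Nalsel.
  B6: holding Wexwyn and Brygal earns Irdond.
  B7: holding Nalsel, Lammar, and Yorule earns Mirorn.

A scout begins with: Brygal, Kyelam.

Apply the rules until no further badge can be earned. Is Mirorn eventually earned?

Yes

With Brygal and Kyelam, Lammar is earned (B4).
With Lammar and Brygal, Nalsel is earned (B1).
With Nalsel, Yorule is earned (B5).
With Nalsel, Lammar, and Yorule, Mirorn is earned (B7).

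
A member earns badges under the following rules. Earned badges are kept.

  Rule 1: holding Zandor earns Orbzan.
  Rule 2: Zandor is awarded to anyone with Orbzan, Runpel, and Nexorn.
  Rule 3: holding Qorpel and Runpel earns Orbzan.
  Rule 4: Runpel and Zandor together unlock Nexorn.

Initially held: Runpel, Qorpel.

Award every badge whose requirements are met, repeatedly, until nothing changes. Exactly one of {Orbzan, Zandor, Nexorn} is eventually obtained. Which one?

Orbzan

With Qorpel and Runpel, Orbzan is earned (Rule 3).
Nexorn would need Runpel and Zandor (Rule 4), but Zandor is never earned. Zandor would need Orbzan, Runpel, and Nexorn (Rule 2), but Nexorn is never earned.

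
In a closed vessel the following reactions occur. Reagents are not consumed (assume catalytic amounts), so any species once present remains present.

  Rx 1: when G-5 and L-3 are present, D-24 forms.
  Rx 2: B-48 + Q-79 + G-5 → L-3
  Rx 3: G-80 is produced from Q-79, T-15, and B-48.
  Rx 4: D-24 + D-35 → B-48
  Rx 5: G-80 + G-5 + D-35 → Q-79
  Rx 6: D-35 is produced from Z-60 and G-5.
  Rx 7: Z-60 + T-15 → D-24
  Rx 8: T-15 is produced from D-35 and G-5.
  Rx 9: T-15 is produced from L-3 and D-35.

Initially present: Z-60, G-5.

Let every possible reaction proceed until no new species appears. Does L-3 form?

No

L-3 would need B-48, Q-79, and G-5 (Rx 2), but Q-79 never forms.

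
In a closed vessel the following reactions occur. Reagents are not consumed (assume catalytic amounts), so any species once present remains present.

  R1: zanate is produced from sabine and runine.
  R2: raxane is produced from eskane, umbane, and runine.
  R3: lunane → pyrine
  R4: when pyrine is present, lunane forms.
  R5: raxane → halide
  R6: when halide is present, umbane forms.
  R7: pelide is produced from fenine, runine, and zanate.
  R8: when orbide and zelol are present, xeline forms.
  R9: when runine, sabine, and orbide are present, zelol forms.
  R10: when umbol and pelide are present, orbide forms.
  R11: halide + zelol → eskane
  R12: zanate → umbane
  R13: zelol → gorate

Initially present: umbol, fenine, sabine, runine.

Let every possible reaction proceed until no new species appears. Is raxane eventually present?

No

raxane would need eskane, umbane, and runine (R2), but eskane never forms.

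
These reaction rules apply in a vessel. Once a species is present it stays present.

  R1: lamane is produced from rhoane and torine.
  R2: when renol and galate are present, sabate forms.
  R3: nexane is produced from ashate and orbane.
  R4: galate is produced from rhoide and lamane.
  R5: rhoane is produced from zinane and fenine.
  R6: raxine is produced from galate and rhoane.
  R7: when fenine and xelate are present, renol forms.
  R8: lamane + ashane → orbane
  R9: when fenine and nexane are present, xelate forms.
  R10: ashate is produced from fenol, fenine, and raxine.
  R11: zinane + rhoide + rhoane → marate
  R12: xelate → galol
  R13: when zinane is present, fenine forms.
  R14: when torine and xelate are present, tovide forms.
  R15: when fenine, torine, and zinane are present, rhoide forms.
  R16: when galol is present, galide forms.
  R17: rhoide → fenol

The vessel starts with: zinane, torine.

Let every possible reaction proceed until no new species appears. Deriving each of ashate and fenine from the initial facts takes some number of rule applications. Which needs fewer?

fenine: zinane present → fenine forms (R13). [1 rule application]
ashate: zinane present → fenine forms (R13). fenine, torine, and zinane present → rhoide forms (R15). zinane and fenine present → rhoane forms (R5). rhoide present → fenol forms (R17). rhoane and torine present → lamane forms (R1). rhoide and lamane present → galate forms (R4). galate and rhoane present → raxine forms (R6). fenol, fenine, and raxine present → ashate forms (R10). [8 rule applications]
fenine needs fewer.

fenine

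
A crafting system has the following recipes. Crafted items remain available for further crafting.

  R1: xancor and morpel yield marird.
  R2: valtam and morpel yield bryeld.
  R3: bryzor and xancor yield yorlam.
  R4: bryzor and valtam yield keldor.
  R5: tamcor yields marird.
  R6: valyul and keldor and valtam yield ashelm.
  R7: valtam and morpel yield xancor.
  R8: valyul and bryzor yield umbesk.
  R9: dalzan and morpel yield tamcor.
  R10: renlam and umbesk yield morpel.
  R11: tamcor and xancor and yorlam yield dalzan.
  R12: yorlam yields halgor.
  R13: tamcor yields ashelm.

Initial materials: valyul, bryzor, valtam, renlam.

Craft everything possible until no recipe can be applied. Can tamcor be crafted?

tamcor would need dalzan and morpel (R9), but dalzan is never obtained.

No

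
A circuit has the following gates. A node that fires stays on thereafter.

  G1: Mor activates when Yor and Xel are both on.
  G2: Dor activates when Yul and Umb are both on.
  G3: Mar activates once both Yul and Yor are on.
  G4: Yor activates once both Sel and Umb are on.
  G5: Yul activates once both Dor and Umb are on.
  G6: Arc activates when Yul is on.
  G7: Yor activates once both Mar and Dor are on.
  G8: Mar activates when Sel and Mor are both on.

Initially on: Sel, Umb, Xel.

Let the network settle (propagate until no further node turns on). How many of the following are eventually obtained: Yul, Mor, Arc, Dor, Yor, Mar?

G4: Sel and Umb on → Yor on.
Yor and Xel are on, so Mor activates (G1).
Sel and Mor are on, so Mar activates (G8).
Yul would need Dor and Umb (G5), but Dor never turns on.
Mor: reached.
Arc would need Yul (G6), but Yul never turns on.
Dor would need Yul and Umb (G2), but Yul never turns on.
Yor: reached.
Mar: reached.
Reached: Mor, Yor, and Mar — 3 of the 6.

3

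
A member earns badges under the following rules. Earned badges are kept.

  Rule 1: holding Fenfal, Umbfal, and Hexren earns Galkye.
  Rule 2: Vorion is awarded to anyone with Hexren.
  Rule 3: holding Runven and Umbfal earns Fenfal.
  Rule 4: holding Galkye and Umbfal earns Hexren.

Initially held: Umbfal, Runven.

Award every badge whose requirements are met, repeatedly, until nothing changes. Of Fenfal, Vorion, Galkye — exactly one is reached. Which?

Fenfal

With Runven and Umbfal, Fenfal is earned (Rule 3).
Galkye would need Fenfal, Umbfal, and Hexren (Rule 1), but Hexren is never earned. Vorion would need Hexren (Rule 2), but Hexren is never earned.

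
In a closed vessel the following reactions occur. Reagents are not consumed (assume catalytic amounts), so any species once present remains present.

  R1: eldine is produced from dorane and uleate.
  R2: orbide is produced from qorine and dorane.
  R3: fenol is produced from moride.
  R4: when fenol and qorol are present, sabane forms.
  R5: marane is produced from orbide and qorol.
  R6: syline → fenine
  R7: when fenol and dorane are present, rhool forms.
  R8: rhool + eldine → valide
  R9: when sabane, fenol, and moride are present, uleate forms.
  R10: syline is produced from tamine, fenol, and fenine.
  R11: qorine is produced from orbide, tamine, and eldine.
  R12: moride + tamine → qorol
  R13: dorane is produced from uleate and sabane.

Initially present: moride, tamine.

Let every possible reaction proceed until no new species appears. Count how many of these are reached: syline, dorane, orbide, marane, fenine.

moride and tamine present → qorol forms (R12).
moride present → fenol forms (R3).
fenol and qorol present → sabane forms (R4).
sabane, fenol, and moride present → uleate forms (R9).
uleate and sabane present → dorane forms (R13).
syline would need tamine, fenol, and fenine (R10), but fenine never forms.
dorane: reached.
orbide would need qorine and dorane (R2), but qorine never forms.
marane would need orbide and qorol (R5), but orbide never forms.
fenine would need syline (R6), but syline never forms.
Reached: dorane — 1 of the 5.

1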